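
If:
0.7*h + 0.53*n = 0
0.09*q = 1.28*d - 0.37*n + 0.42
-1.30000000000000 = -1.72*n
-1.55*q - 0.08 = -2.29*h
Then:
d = -0.17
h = -0.57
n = 0.76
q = -0.90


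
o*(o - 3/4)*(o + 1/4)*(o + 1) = o^4 + o^3/2 - 11*o^2/16 - 3*o/16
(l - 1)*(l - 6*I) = l^2 - l - 6*I*l + 6*I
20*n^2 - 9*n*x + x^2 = (-5*n + x)*(-4*n + x)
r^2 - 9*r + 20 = (r - 5)*(r - 4)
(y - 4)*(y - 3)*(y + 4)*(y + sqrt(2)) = y^4 - 3*y^3 + sqrt(2)*y^3 - 16*y^2 - 3*sqrt(2)*y^2 - 16*sqrt(2)*y + 48*y + 48*sqrt(2)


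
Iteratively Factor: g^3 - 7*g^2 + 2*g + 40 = (g + 2)*(g^2 - 9*g + 20) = (g - 5)*(g + 2)*(g - 4)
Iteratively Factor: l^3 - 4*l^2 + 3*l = (l)*(l^2 - 4*l + 3) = l*(l - 1)*(l - 3)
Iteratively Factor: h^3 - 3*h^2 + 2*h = (h - 1)*(h^2 - 2*h) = h*(h - 1)*(h - 2)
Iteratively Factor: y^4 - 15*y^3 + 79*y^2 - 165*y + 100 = (y - 5)*(y^3 - 10*y^2 + 29*y - 20) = (y - 5)*(y - 4)*(y^2 - 6*y + 5) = (y - 5)^2*(y - 4)*(y - 1)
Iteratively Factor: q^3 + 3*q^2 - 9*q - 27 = (q - 3)*(q^2 + 6*q + 9) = (q - 3)*(q + 3)*(q + 3)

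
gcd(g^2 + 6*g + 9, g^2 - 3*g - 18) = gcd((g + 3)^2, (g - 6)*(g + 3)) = g + 3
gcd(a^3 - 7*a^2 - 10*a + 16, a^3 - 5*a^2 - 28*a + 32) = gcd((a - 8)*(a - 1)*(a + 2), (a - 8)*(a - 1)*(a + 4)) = a^2 - 9*a + 8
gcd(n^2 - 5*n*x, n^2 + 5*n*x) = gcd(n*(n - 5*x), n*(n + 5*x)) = n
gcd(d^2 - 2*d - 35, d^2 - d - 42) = d - 7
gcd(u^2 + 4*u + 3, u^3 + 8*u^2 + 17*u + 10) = u + 1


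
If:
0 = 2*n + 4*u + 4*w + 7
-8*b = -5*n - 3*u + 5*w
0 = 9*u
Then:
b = -15*w/8 - 35/16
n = -2*w - 7/2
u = 0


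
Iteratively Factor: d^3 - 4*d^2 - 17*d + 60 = (d - 5)*(d^2 + d - 12) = (d - 5)*(d + 4)*(d - 3)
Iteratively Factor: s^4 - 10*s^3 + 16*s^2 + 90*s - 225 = (s - 5)*(s^3 - 5*s^2 - 9*s + 45) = (s - 5)*(s + 3)*(s^2 - 8*s + 15) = (s - 5)^2*(s + 3)*(s - 3)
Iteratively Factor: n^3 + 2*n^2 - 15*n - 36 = (n + 3)*(n^2 - n - 12) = (n - 4)*(n + 3)*(n + 3)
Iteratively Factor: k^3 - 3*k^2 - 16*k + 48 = (k - 4)*(k^2 + k - 12) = (k - 4)*(k + 4)*(k - 3)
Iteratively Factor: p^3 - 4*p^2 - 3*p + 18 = (p - 3)*(p^2 - p - 6) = (p - 3)*(p + 2)*(p - 3)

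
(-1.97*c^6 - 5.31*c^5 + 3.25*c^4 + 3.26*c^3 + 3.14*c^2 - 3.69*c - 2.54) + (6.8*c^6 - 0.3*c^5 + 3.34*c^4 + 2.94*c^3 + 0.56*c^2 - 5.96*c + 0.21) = 4.83*c^6 - 5.61*c^5 + 6.59*c^4 + 6.2*c^3 + 3.7*c^2 - 9.65*c - 2.33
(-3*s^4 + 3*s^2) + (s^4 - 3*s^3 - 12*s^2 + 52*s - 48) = -2*s^4 - 3*s^3 - 9*s^2 + 52*s - 48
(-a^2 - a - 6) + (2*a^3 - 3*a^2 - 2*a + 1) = 2*a^3 - 4*a^2 - 3*a - 5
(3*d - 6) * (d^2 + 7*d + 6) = 3*d^3 + 15*d^2 - 24*d - 36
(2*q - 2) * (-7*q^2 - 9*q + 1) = -14*q^3 - 4*q^2 + 20*q - 2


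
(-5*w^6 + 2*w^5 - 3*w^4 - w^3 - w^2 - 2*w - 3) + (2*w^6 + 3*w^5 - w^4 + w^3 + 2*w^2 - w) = -3*w^6 + 5*w^5 - 4*w^4 + w^2 - 3*w - 3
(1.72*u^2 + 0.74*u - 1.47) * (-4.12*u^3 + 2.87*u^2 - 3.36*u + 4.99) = -7.0864*u^5 + 1.8876*u^4 + 2.401*u^3 + 1.8775*u^2 + 8.6318*u - 7.3353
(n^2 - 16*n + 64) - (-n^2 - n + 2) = 2*n^2 - 15*n + 62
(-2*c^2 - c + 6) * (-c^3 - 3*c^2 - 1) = 2*c^5 + 7*c^4 - 3*c^3 - 16*c^2 + c - 6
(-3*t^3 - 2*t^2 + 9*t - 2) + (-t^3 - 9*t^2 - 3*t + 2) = -4*t^3 - 11*t^2 + 6*t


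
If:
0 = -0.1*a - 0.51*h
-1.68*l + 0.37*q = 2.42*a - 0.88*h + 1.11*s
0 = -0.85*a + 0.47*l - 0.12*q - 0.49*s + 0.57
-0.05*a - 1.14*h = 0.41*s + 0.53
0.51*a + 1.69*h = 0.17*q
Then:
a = 0.83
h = -0.16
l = -0.47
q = 0.87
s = -0.94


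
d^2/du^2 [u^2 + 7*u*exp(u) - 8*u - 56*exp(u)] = 7*u*exp(u) - 42*exp(u) + 2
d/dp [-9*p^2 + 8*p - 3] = 8 - 18*p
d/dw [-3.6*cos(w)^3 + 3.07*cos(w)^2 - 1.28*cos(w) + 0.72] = (10.8*cos(w)^2 - 6.14*cos(w) + 1.28)*sin(w)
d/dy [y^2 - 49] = 2*y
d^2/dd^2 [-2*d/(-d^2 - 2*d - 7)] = 4*(4*d*(d + 1)^2 - (3*d + 2)*(d^2 + 2*d + 7))/(d^2 + 2*d + 7)^3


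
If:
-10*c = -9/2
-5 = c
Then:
No Solution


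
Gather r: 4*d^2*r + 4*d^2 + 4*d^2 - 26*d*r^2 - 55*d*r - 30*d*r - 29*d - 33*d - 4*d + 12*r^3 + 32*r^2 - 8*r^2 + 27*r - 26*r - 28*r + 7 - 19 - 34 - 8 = 8*d^2 - 66*d + 12*r^3 + r^2*(24 - 26*d) + r*(4*d^2 - 85*d - 27) - 54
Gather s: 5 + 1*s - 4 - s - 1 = 0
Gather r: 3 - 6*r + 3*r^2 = 3*r^2 - 6*r + 3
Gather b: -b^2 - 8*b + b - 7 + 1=-b^2 - 7*b - 6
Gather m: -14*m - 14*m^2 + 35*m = -14*m^2 + 21*m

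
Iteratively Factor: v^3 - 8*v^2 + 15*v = (v - 5)*(v^2 - 3*v) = (v - 5)*(v - 3)*(v)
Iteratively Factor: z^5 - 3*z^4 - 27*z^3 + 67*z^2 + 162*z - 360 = (z - 3)*(z^4 - 27*z^2 - 14*z + 120) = (z - 3)*(z - 2)*(z^3 + 2*z^2 - 23*z - 60) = (z - 3)*(z - 2)*(z + 4)*(z^2 - 2*z - 15) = (z - 5)*(z - 3)*(z - 2)*(z + 4)*(z + 3)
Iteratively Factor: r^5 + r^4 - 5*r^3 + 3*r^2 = (r)*(r^4 + r^3 - 5*r^2 + 3*r) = r*(r + 3)*(r^3 - 2*r^2 + r) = r^2*(r + 3)*(r^2 - 2*r + 1) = r^2*(r - 1)*(r + 3)*(r - 1)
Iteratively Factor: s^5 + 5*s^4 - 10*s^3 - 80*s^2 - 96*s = (s + 4)*(s^4 + s^3 - 14*s^2 - 24*s) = (s + 2)*(s + 4)*(s^3 - s^2 - 12*s) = (s + 2)*(s + 3)*(s + 4)*(s^2 - 4*s) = (s - 4)*(s + 2)*(s + 3)*(s + 4)*(s)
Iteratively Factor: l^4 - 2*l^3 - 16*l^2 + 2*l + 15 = (l - 5)*(l^3 + 3*l^2 - l - 3) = (l - 5)*(l + 3)*(l^2 - 1) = (l - 5)*(l + 1)*(l + 3)*(l - 1)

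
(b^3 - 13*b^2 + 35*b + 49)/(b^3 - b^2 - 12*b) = (-b^3 + 13*b^2 - 35*b - 49)/(b*(-b^2 + b + 12))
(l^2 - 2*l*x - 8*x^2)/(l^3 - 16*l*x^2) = (l + 2*x)/(l*(l + 4*x))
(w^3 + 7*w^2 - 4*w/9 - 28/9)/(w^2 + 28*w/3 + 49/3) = (9*w^2 - 4)/(3*(3*w + 7))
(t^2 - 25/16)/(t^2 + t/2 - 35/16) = (4*t + 5)/(4*t + 7)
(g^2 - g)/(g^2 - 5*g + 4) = g/(g - 4)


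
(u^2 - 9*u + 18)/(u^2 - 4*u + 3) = (u - 6)/(u - 1)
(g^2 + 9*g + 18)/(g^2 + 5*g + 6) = (g + 6)/(g + 2)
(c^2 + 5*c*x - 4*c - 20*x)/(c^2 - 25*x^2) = (4 - c)/(-c + 5*x)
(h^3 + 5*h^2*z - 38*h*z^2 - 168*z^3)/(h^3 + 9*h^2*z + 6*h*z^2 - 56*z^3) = (-h + 6*z)/(-h + 2*z)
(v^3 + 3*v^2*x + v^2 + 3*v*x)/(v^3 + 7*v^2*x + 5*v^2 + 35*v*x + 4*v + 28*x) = v*(v + 3*x)/(v^2 + 7*v*x + 4*v + 28*x)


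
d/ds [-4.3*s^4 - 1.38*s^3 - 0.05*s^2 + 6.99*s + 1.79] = -17.2*s^3 - 4.14*s^2 - 0.1*s + 6.99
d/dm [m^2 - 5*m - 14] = 2*m - 5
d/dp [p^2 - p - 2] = 2*p - 1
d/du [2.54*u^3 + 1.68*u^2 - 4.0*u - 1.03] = 7.62*u^2 + 3.36*u - 4.0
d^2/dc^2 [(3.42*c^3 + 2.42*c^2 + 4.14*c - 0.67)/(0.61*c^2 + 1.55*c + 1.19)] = (-7.105427357601e-15*c^4 + 9.97271200000002*c^3 + 25.81323*c^2 + 7.22610600000001*c - 10.66518)/(0.226981*c^6 + 1.730265*c^5 + 5.724972*c^4 + 10.474745*c^3 + 11.168388*c^2 + 6.584865*c + 1.685159)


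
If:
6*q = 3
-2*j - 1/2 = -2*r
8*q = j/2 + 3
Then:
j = 2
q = 1/2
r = 9/4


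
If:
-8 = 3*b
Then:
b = -8/3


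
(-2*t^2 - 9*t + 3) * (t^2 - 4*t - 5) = -2*t^4 - t^3 + 49*t^2 + 33*t - 15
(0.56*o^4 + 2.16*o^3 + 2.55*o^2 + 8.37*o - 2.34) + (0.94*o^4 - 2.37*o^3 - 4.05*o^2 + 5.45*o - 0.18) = 1.5*o^4 - 0.21*o^3 - 1.5*o^2 + 13.82*o - 2.52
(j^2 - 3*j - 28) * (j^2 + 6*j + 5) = j^4 + 3*j^3 - 41*j^2 - 183*j - 140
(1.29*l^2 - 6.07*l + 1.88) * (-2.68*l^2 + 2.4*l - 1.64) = -3.4572*l^4 + 19.3636*l^3 - 21.722*l^2 + 14.4668*l - 3.0832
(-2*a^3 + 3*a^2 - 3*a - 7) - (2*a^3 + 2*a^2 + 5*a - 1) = -4*a^3 + a^2 - 8*a - 6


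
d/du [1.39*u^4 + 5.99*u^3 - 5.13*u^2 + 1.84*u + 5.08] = 5.56*u^3 + 17.97*u^2 - 10.26*u + 1.84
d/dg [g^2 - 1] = 2*g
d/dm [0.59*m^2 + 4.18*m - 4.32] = 1.18*m + 4.18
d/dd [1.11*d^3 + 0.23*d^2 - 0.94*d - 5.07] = 3.33*d^2 + 0.46*d - 0.94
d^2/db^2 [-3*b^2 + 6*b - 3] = -6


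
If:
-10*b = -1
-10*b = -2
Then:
No Solution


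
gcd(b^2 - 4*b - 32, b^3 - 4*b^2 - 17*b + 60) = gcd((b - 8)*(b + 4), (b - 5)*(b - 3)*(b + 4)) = b + 4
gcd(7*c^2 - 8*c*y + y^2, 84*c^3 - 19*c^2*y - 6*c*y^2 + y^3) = -7*c + y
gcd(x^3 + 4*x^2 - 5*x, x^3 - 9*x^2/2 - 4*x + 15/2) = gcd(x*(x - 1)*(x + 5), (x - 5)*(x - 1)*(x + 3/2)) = x - 1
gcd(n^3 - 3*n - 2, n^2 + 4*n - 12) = n - 2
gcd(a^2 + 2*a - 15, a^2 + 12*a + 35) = a + 5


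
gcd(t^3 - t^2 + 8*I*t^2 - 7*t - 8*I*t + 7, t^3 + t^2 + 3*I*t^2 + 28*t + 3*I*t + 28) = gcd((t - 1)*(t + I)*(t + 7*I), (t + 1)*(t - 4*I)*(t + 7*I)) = t + 7*I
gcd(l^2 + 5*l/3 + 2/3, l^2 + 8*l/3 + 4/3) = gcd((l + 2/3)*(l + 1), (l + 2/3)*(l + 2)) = l + 2/3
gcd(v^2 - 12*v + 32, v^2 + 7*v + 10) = 1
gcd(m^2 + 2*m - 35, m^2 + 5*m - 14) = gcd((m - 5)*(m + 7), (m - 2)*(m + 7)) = m + 7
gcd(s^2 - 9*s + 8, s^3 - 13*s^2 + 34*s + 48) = s - 8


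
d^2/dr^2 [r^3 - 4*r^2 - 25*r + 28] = 6*r - 8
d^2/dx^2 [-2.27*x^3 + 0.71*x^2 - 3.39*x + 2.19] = 1.42 - 13.62*x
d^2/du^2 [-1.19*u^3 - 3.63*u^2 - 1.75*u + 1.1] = -7.14*u - 7.26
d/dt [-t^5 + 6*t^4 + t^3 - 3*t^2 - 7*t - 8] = -5*t^4 + 24*t^3 + 3*t^2 - 6*t - 7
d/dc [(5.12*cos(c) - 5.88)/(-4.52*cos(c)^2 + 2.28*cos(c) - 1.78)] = (-23.1424*cos(c)^2 + 53.1552*cos(c) - 4.2928)*sin(c)/(20.4304*cos(c)^4 - 20.6112*cos(c)^3 + 21.2896*cos(c)^2 - 8.1168*cos(c) + 3.1684)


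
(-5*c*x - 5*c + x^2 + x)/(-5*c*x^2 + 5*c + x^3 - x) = 1/(x - 1)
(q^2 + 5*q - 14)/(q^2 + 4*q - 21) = (q - 2)/(q - 3)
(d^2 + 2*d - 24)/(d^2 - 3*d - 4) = (d + 6)/(d + 1)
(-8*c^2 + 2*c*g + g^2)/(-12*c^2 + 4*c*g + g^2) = (4*c + g)/(6*c + g)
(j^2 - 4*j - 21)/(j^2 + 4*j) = (j^2 - 4*j - 21)/(j*(j + 4))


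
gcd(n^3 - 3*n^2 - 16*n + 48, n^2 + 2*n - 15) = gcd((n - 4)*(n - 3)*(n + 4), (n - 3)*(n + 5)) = n - 3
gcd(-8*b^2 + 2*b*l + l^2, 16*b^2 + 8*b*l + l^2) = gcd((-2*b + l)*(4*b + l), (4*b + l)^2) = 4*b + l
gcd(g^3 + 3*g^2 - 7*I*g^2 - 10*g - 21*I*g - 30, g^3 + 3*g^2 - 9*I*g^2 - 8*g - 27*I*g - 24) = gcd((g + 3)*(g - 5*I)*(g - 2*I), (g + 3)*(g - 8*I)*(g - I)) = g + 3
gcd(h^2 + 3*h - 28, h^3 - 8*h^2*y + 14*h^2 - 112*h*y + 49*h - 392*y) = h + 7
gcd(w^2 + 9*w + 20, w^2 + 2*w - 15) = w + 5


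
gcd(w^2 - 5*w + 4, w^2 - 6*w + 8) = w - 4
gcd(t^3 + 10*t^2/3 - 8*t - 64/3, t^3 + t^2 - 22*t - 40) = t^2 + 6*t + 8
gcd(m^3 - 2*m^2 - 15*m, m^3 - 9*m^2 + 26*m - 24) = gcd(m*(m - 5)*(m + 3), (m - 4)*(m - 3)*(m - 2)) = 1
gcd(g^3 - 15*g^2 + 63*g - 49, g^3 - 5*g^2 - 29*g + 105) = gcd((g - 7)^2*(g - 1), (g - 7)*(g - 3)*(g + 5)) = g - 7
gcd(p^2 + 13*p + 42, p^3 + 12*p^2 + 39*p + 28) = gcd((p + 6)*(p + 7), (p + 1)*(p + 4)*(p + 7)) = p + 7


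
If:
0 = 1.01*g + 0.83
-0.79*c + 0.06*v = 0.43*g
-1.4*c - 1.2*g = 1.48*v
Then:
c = 0.46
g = -0.82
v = 0.23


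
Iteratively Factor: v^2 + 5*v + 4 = (v + 4)*(v + 1)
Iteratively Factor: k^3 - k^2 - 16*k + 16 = (k + 4)*(k^2 - 5*k + 4) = (k - 4)*(k + 4)*(k - 1)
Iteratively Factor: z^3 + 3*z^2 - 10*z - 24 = (z + 2)*(z^2 + z - 12) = (z - 3)*(z + 2)*(z + 4)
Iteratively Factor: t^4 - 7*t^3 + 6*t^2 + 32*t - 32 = (t - 4)*(t^3 - 3*t^2 - 6*t + 8) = (t - 4)^2*(t^2 + t - 2) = (t - 4)^2*(t - 1)*(t + 2)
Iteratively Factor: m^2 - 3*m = (m)*(m - 3)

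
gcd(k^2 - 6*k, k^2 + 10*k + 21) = 1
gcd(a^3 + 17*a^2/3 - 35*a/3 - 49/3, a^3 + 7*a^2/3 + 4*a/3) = a + 1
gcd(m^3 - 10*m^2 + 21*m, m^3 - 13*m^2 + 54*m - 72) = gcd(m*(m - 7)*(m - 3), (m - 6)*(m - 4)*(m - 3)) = m - 3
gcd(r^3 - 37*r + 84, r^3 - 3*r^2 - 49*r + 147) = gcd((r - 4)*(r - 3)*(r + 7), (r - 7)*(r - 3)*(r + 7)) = r^2 + 4*r - 21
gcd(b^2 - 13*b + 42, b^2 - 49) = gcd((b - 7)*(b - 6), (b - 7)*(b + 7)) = b - 7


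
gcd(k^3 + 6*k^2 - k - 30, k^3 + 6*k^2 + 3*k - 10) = k + 5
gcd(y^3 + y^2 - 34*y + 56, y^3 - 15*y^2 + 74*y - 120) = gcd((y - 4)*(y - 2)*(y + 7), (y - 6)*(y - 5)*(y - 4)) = y - 4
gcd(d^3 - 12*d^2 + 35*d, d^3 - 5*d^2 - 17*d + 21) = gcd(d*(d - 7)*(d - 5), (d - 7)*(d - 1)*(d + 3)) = d - 7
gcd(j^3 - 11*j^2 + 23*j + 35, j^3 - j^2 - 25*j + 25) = j - 5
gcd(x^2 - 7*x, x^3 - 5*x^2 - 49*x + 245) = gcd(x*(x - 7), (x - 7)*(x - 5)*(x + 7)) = x - 7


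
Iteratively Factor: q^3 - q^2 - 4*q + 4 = (q - 2)*(q^2 + q - 2) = (q - 2)*(q - 1)*(q + 2)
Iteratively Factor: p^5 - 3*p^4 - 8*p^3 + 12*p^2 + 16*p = (p - 2)*(p^4 - p^3 - 10*p^2 - 8*p) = (p - 4)*(p - 2)*(p^3 + 3*p^2 + 2*p) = (p - 4)*(p - 2)*(p + 1)*(p^2 + 2*p) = p*(p - 4)*(p - 2)*(p + 1)*(p + 2)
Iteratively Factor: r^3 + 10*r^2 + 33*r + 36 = (r + 3)*(r^2 + 7*r + 12) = (r + 3)*(r + 4)*(r + 3)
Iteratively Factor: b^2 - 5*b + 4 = (b - 4)*(b - 1)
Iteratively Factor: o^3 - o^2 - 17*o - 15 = (o + 1)*(o^2 - 2*o - 15) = (o - 5)*(o + 1)*(o + 3)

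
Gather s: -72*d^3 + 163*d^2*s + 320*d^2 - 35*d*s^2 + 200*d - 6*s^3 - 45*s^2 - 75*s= -72*d^3 + 320*d^2 + 200*d - 6*s^3 + s^2*(-35*d - 45) + s*(163*d^2 - 75)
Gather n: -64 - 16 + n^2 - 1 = n^2 - 81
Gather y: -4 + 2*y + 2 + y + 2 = 3*y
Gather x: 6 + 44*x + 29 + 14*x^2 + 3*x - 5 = 14*x^2 + 47*x + 30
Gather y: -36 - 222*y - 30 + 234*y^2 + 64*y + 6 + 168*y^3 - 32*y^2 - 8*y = 168*y^3 + 202*y^2 - 166*y - 60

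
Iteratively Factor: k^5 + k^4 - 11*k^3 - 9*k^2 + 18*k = (k + 3)*(k^4 - 2*k^3 - 5*k^2 + 6*k) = (k + 2)*(k + 3)*(k^3 - 4*k^2 + 3*k) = k*(k + 2)*(k + 3)*(k^2 - 4*k + 3) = k*(k - 1)*(k + 2)*(k + 3)*(k - 3)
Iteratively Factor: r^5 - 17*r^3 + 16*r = (r - 4)*(r^4 + 4*r^3 - r^2 - 4*r) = (r - 4)*(r + 4)*(r^3 - r) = (r - 4)*(r - 1)*(r + 4)*(r^2 + r) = (r - 4)*(r - 1)*(r + 1)*(r + 4)*(r)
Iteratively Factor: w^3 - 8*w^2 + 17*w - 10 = (w - 2)*(w^2 - 6*w + 5) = (w - 5)*(w - 2)*(w - 1)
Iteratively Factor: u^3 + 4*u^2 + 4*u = (u)*(u^2 + 4*u + 4) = u*(u + 2)*(u + 2)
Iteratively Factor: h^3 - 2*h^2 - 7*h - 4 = (h + 1)*(h^2 - 3*h - 4) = (h - 4)*(h + 1)*(h + 1)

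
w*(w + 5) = w^2 + 5*w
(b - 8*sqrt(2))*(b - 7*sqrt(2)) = b^2 - 15*sqrt(2)*b + 112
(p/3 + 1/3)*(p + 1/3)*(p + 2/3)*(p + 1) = p^4/3 + p^3 + 29*p^2/27 + 13*p/27 + 2/27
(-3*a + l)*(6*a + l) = -18*a^2 + 3*a*l + l^2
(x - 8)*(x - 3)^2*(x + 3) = x^4 - 11*x^3 + 15*x^2 + 99*x - 216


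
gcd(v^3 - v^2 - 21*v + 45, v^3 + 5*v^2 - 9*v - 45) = v^2 + 2*v - 15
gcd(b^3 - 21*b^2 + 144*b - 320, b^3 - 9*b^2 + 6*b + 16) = b - 8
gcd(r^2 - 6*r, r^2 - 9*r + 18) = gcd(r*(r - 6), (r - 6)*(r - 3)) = r - 6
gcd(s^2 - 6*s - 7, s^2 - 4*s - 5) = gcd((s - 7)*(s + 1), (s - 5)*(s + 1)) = s + 1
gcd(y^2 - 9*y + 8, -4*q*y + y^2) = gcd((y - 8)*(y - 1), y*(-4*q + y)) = 1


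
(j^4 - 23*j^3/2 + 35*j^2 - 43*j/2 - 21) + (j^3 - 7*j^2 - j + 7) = j^4 - 21*j^3/2 + 28*j^2 - 45*j/2 - 14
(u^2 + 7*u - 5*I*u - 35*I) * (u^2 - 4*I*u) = u^4 + 7*u^3 - 9*I*u^3 - 20*u^2 - 63*I*u^2 - 140*u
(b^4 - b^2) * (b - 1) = b^5 - b^4 - b^3 + b^2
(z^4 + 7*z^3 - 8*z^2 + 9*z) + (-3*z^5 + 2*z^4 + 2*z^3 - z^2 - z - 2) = -3*z^5 + 3*z^4 + 9*z^3 - 9*z^2 + 8*z - 2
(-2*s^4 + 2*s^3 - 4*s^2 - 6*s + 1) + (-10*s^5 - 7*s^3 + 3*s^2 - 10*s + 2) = -10*s^5 - 2*s^4 - 5*s^3 - s^2 - 16*s + 3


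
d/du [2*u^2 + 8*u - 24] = 4*u + 8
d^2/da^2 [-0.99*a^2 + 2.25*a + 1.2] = -1.98000000000000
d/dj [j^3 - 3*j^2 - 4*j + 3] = 3*j^2 - 6*j - 4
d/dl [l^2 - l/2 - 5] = 2*l - 1/2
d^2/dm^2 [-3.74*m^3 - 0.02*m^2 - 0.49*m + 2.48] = -22.44*m - 0.04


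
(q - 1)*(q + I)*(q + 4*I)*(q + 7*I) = q^4 - q^3 + 12*I*q^3 - 39*q^2 - 12*I*q^2 + 39*q - 28*I*q + 28*I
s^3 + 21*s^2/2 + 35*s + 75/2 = (s + 5/2)*(s + 3)*(s + 5)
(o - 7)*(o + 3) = o^2 - 4*o - 21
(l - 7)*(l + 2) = l^2 - 5*l - 14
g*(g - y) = g^2 - g*y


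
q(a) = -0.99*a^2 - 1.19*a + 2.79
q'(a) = -1.98*a - 1.19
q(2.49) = -6.31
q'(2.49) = -6.12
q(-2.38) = 0.01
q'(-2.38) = 3.52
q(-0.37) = 3.09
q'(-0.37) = -0.46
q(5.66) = -35.66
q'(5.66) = -12.40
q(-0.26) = 3.03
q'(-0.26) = -0.68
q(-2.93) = -2.22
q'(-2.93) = 4.61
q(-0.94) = 3.03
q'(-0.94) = 0.67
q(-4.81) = -14.39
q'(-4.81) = 8.33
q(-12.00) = -125.49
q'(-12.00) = 22.57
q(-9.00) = -66.69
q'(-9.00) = 16.63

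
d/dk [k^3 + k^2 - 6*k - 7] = 3*k^2 + 2*k - 6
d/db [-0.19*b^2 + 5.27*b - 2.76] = 5.27 - 0.38*b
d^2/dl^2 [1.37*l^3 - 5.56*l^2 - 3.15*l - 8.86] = 8.22*l - 11.12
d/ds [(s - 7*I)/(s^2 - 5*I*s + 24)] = (-s^2 + 14*I*s + 59)/(s^4 - 10*I*s^3 + 23*s^2 - 240*I*s + 576)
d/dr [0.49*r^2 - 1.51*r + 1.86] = 0.98*r - 1.51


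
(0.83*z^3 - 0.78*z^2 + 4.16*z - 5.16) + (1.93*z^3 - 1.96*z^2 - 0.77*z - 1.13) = 2.76*z^3 - 2.74*z^2 + 3.39*z - 6.29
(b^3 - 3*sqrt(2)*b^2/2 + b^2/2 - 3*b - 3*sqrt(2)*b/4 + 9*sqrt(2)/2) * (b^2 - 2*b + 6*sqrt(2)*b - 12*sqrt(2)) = b^5 - 3*b^4/2 + 9*sqrt(2)*b^4/2 - 22*b^3 - 27*sqrt(2)*b^3/4 - 18*sqrt(2)*b^2 + 33*b^2 + 27*sqrt(2)*b + 72*b - 108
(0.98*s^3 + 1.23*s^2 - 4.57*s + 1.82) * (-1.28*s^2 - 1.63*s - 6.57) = -1.2544*s^5 - 3.1718*s^4 - 2.5939*s^3 - 2.9616*s^2 + 27.0583*s - 11.9574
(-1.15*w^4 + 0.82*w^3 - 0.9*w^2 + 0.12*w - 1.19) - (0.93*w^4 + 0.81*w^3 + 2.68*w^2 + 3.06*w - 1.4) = -2.08*w^4 + 0.0099999999999999*w^3 - 3.58*w^2 - 2.94*w + 0.21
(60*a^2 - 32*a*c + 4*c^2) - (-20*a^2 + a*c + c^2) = 80*a^2 - 33*a*c + 3*c^2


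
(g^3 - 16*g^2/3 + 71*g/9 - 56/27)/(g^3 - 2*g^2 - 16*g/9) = (9*g^2 - 24*g + 7)/(3*g*(3*g + 2))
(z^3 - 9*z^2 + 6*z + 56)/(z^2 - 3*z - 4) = (z^2 - 5*z - 14)/(z + 1)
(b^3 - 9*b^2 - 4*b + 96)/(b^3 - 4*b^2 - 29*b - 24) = (b - 4)/(b + 1)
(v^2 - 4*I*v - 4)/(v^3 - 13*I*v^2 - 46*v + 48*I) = (v - 2*I)/(v^2 - 11*I*v - 24)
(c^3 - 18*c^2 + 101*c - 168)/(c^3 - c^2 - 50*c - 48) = (c^2 - 10*c + 21)/(c^2 + 7*c + 6)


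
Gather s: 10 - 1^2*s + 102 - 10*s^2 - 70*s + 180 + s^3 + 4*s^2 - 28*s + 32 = s^3 - 6*s^2 - 99*s + 324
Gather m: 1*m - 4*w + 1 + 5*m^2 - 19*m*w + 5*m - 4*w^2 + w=5*m^2 + m*(6 - 19*w) - 4*w^2 - 3*w + 1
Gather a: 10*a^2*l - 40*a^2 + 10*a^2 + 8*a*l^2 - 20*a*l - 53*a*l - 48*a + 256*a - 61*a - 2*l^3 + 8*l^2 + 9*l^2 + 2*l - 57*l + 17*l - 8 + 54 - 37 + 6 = a^2*(10*l - 30) + a*(8*l^2 - 73*l + 147) - 2*l^3 + 17*l^2 - 38*l + 15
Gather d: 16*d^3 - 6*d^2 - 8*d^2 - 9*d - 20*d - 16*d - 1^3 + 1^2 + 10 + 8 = 16*d^3 - 14*d^2 - 45*d + 18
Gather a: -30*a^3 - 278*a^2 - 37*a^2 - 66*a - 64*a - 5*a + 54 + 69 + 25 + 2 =-30*a^3 - 315*a^2 - 135*a + 150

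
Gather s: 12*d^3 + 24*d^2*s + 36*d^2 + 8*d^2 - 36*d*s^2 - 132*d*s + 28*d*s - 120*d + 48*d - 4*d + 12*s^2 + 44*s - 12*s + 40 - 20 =12*d^3 + 44*d^2 - 76*d + s^2*(12 - 36*d) + s*(24*d^2 - 104*d + 32) + 20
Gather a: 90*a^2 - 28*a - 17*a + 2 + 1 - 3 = 90*a^2 - 45*a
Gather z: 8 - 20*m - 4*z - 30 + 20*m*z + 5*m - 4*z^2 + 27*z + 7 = -15*m - 4*z^2 + z*(20*m + 23) - 15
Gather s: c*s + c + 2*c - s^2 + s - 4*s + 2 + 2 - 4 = 3*c - s^2 + s*(c - 3)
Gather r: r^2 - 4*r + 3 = r^2 - 4*r + 3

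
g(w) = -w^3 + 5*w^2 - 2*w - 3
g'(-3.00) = -59.00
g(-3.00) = 75.00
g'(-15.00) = -827.00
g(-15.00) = 4527.00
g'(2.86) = 2.06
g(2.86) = 8.78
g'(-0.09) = -2.92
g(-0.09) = -2.78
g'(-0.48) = -7.49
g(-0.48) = -0.78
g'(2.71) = 3.07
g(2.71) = 8.40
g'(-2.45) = -44.51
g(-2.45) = 46.62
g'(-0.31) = -5.39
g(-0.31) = -1.87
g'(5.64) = -41.03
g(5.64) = -34.64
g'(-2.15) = -37.37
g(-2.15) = 34.35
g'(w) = -3*w^2 + 10*w - 2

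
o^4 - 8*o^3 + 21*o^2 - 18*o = o*(o - 3)^2*(o - 2)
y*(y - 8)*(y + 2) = y^3 - 6*y^2 - 16*y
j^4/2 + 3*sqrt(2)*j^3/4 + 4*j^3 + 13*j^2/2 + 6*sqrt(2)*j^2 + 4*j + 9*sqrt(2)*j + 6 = (j/2 + sqrt(2)/2)*(j + 2)*(j + 6)*(j + sqrt(2)/2)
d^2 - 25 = (d - 5)*(d + 5)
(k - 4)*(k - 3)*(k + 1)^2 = k^4 - 5*k^3 - k^2 + 17*k + 12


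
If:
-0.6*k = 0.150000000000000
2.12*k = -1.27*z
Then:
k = -0.25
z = 0.42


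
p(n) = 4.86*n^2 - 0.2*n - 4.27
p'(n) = 9.72*n - 0.2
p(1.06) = 0.98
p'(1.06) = 10.10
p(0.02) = -4.27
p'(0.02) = -0.01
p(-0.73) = -1.53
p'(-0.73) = -7.30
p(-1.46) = 6.38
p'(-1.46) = -14.39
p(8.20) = 320.88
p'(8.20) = 79.50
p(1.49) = 6.22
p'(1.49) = 14.28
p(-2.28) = 21.45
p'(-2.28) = -22.36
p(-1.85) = 12.73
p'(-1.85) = -18.18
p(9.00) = 387.59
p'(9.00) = 87.28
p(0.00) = -4.27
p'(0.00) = -0.20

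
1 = 1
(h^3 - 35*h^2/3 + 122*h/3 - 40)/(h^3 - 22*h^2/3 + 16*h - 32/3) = (3*h^2 - 23*h + 30)/(3*h^2 - 10*h + 8)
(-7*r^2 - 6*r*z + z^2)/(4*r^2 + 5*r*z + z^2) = (-7*r + z)/(4*r + z)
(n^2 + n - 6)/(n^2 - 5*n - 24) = (n - 2)/(n - 8)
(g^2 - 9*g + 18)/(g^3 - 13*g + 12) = (g - 6)/(g^2 + 3*g - 4)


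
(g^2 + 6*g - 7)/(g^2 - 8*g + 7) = (g + 7)/(g - 7)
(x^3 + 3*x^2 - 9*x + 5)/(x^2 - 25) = (x^2 - 2*x + 1)/(x - 5)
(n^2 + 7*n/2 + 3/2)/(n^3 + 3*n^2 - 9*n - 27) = (n + 1/2)/(n^2 - 9)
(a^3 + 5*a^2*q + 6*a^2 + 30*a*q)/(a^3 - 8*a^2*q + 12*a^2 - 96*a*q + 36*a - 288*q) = a*(-a - 5*q)/(-a^2 + 8*a*q - 6*a + 48*q)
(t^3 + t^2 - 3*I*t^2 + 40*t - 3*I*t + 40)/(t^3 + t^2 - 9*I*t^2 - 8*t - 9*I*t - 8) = (t + 5*I)/(t - I)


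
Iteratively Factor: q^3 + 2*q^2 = (q)*(q^2 + 2*q) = q*(q + 2)*(q)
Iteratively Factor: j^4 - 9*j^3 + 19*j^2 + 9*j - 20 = (j - 4)*(j^3 - 5*j^2 - j + 5) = (j - 4)*(j - 1)*(j^2 - 4*j - 5) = (j - 4)*(j - 1)*(j + 1)*(j - 5)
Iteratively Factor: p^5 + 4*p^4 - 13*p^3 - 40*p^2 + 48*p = (p - 1)*(p^4 + 5*p^3 - 8*p^2 - 48*p) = (p - 3)*(p - 1)*(p^3 + 8*p^2 + 16*p) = p*(p - 3)*(p - 1)*(p^2 + 8*p + 16) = p*(p - 3)*(p - 1)*(p + 4)*(p + 4)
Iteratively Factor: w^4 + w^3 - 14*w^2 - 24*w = (w - 4)*(w^3 + 5*w^2 + 6*w) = (w - 4)*(w + 2)*(w^2 + 3*w) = (w - 4)*(w + 2)*(w + 3)*(w)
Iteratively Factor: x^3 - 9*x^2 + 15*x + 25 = (x - 5)*(x^2 - 4*x - 5) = (x - 5)^2*(x + 1)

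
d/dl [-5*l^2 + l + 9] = 1 - 10*l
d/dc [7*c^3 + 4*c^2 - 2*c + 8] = 21*c^2 + 8*c - 2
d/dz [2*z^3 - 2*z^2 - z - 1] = 6*z^2 - 4*z - 1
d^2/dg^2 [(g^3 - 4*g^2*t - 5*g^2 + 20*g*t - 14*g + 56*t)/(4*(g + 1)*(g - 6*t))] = 2*(-3*g^3*t^2 + 3*g^3*t + 2*g^3 - 9*g^2*t^2 - 15*g^2*t + 135*g*t^2 + 21*g*t - 288*t^3 - 27*t^2 + 7*t)/(-g^6 + 18*g^5*t - 3*g^5 - 108*g^4*t^2 + 54*g^4*t - 3*g^4 + 216*g^3*t^3 - 324*g^3*t^2 + 54*g^3*t - g^3 + 648*g^2*t^3 - 324*g^2*t^2 + 18*g^2*t + 648*g*t^3 - 108*g*t^2 + 216*t^3)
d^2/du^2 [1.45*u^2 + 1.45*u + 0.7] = 2.90000000000000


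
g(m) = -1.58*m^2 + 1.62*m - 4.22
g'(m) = 1.62 - 3.16*m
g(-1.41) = -9.65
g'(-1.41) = 6.08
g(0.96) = -4.12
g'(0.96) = -1.41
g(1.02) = -4.21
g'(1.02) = -1.60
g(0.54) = -3.81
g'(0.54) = -0.09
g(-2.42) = -17.39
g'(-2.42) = 9.27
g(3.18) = -15.05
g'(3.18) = -8.43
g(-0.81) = -6.57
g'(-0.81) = 4.18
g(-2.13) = -14.84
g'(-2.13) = 8.35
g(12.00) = -212.30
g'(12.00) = -36.30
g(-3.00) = -23.30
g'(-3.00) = 11.10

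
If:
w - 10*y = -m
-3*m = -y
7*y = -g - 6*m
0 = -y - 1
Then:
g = 9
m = -1/3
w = -29/3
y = -1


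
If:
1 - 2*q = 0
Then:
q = 1/2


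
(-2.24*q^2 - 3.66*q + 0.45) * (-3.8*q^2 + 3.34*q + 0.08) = 8.512*q^4 + 6.4264*q^3 - 14.1136*q^2 + 1.2102*q + 0.036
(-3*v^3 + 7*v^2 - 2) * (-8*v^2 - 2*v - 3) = 24*v^5 - 50*v^4 - 5*v^3 - 5*v^2 + 4*v + 6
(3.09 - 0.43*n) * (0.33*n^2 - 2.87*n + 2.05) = -0.1419*n^3 + 2.2538*n^2 - 9.7498*n + 6.3345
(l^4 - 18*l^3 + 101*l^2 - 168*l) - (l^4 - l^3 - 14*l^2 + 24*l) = -17*l^3 + 115*l^2 - 192*l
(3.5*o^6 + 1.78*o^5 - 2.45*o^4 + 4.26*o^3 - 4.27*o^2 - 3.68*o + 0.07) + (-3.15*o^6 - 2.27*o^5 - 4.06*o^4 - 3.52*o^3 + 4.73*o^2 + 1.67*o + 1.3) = 0.35*o^6 - 0.49*o^5 - 6.51*o^4 + 0.74*o^3 + 0.460000000000001*o^2 - 2.01*o + 1.37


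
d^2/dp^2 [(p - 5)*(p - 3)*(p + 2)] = 6*p - 12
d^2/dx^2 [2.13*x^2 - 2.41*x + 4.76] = 4.26000000000000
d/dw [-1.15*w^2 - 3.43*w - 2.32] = -2.3*w - 3.43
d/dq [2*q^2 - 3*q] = 4*q - 3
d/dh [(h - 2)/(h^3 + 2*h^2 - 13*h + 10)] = 2*(-h - 2)/(h^4 + 8*h^3 + 6*h^2 - 40*h + 25)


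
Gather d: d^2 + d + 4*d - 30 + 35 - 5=d^2 + 5*d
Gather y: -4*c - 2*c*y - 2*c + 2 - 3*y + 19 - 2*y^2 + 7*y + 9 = -6*c - 2*y^2 + y*(4 - 2*c) + 30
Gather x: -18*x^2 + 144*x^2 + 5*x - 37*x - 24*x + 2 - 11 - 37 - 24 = 126*x^2 - 56*x - 70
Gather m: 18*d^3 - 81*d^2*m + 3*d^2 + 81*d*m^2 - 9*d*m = 18*d^3 + 3*d^2 + 81*d*m^2 + m*(-81*d^2 - 9*d)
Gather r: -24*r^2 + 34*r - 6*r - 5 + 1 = -24*r^2 + 28*r - 4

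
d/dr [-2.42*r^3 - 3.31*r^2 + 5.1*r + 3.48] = -7.26*r^2 - 6.62*r + 5.1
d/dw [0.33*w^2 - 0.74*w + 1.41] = 0.66*w - 0.74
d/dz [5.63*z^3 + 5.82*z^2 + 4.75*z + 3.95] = 16.89*z^2 + 11.64*z + 4.75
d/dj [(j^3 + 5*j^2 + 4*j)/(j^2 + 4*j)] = 1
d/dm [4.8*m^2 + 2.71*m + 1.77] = 9.6*m + 2.71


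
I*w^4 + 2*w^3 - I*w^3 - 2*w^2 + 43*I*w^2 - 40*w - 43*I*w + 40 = (w - 8*I)*(w + I)*(w + 5*I)*(I*w - I)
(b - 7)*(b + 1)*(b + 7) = b^3 + b^2 - 49*b - 49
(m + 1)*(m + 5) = m^2 + 6*m + 5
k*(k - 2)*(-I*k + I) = -I*k^3 + 3*I*k^2 - 2*I*k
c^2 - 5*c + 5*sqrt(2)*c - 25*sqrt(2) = (c - 5)*(c + 5*sqrt(2))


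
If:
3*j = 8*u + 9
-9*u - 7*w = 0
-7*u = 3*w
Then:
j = 3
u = 0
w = 0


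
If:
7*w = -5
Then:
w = -5/7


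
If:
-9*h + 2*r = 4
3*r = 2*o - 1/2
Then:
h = 2*r/9 - 4/9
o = 3*r/2 + 1/4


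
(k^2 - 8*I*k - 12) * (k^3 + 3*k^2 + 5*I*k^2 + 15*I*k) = k^5 + 3*k^4 - 3*I*k^4 + 28*k^3 - 9*I*k^3 + 84*k^2 - 60*I*k^2 - 180*I*k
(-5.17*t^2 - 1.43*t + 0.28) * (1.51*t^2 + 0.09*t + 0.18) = -7.8067*t^4 - 2.6246*t^3 - 0.6365*t^2 - 0.2322*t + 0.0504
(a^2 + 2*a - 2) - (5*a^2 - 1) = -4*a^2 + 2*a - 1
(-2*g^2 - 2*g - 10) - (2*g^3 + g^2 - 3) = -2*g^3 - 3*g^2 - 2*g - 7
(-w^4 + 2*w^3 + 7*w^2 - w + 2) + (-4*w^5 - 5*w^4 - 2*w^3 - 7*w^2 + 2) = -4*w^5 - 6*w^4 - w + 4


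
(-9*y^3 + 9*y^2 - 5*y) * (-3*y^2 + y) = 27*y^5 - 36*y^4 + 24*y^3 - 5*y^2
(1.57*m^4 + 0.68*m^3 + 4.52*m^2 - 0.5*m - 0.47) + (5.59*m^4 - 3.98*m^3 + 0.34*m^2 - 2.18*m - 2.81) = 7.16*m^4 - 3.3*m^3 + 4.86*m^2 - 2.68*m - 3.28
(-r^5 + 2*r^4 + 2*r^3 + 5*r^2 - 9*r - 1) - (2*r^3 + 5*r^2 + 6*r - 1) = -r^5 + 2*r^4 - 15*r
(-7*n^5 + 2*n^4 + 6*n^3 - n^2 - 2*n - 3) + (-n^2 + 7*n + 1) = -7*n^5 + 2*n^4 + 6*n^3 - 2*n^2 + 5*n - 2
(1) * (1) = 1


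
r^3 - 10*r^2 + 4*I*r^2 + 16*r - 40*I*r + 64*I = (r - 8)*(r - 2)*(r + 4*I)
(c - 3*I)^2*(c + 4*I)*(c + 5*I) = c^4 + 3*I*c^3 + 25*c^2 + 39*I*c + 180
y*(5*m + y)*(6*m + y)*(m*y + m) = 30*m^3*y^2 + 30*m^3*y + 11*m^2*y^3 + 11*m^2*y^2 + m*y^4 + m*y^3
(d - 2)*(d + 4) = d^2 + 2*d - 8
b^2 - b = b*(b - 1)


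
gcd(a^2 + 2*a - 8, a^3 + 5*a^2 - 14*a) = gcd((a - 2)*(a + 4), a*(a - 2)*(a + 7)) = a - 2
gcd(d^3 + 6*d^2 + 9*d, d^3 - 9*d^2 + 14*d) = d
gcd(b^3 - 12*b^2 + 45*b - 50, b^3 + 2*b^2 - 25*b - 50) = b - 5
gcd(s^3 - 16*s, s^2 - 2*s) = s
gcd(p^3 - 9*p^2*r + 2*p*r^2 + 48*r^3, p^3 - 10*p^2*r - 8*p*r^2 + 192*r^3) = p - 8*r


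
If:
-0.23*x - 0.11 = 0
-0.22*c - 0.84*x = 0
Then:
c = 1.83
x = -0.48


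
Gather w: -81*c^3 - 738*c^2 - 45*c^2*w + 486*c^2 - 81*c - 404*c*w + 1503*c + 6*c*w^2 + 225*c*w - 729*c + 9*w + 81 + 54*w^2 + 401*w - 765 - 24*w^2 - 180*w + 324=-81*c^3 - 252*c^2 + 693*c + w^2*(6*c + 30) + w*(-45*c^2 - 179*c + 230) - 360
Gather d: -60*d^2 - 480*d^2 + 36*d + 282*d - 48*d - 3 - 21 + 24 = -540*d^2 + 270*d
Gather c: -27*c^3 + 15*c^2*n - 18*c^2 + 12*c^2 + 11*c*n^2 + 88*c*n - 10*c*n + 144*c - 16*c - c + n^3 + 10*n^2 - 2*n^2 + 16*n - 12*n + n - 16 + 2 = -27*c^3 + c^2*(15*n - 6) + c*(11*n^2 + 78*n + 127) + n^3 + 8*n^2 + 5*n - 14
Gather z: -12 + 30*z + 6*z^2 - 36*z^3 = -36*z^3 + 6*z^2 + 30*z - 12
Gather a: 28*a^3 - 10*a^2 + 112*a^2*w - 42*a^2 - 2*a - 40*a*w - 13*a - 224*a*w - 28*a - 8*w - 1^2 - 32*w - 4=28*a^3 + a^2*(112*w - 52) + a*(-264*w - 43) - 40*w - 5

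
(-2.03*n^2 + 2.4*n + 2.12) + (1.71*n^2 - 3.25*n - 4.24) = -0.32*n^2 - 0.85*n - 2.12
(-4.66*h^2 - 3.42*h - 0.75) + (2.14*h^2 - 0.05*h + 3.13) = -2.52*h^2 - 3.47*h + 2.38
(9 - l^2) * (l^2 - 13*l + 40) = -l^4 + 13*l^3 - 31*l^2 - 117*l + 360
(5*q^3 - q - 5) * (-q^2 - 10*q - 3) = -5*q^5 - 50*q^4 - 14*q^3 + 15*q^2 + 53*q + 15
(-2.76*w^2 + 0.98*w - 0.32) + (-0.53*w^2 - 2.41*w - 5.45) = -3.29*w^2 - 1.43*w - 5.77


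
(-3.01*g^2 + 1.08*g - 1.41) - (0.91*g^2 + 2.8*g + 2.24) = -3.92*g^2 - 1.72*g - 3.65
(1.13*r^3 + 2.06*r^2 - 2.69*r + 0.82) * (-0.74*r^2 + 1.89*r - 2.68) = -0.8362*r^5 + 0.6113*r^4 + 2.8556*r^3 - 11.2117*r^2 + 8.759*r - 2.1976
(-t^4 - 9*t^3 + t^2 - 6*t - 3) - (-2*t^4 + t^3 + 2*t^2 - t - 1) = t^4 - 10*t^3 - t^2 - 5*t - 2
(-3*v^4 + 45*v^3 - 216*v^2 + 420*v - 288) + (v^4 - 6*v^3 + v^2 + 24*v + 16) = -2*v^4 + 39*v^3 - 215*v^2 + 444*v - 272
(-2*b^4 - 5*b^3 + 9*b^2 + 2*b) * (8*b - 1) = -16*b^5 - 38*b^4 + 77*b^3 + 7*b^2 - 2*b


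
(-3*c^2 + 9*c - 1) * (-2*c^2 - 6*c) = 6*c^4 - 52*c^2 + 6*c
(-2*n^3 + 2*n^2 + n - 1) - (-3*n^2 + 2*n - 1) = -2*n^3 + 5*n^2 - n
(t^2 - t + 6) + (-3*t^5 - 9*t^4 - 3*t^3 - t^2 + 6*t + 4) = -3*t^5 - 9*t^4 - 3*t^3 + 5*t + 10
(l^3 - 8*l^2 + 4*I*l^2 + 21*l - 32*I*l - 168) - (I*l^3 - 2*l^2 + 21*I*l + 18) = l^3 - I*l^3 - 6*l^2 + 4*I*l^2 + 21*l - 53*I*l - 186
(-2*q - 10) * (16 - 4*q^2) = 8*q^3 + 40*q^2 - 32*q - 160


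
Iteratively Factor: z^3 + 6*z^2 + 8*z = (z + 4)*(z^2 + 2*z) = (z + 2)*(z + 4)*(z)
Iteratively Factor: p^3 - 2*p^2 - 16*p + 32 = (p - 2)*(p^2 - 16) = (p - 4)*(p - 2)*(p + 4)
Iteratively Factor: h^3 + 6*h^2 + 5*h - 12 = (h + 3)*(h^2 + 3*h - 4) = (h - 1)*(h + 3)*(h + 4)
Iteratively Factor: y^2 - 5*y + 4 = (y - 4)*(y - 1)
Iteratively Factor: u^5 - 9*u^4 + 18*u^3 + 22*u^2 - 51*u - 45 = (u + 1)*(u^4 - 10*u^3 + 28*u^2 - 6*u - 45) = (u - 3)*(u + 1)*(u^3 - 7*u^2 + 7*u + 15) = (u - 3)*(u + 1)^2*(u^2 - 8*u + 15) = (u - 3)^2*(u + 1)^2*(u - 5)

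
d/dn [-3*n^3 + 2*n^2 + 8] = n*(4 - 9*n)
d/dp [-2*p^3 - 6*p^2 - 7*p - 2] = -6*p^2 - 12*p - 7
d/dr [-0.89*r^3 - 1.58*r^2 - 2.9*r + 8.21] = -2.67*r^2 - 3.16*r - 2.9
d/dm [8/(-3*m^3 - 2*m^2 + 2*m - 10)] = 8*(9*m^2 + 4*m - 2)/(3*m^3 + 2*m^2 - 2*m + 10)^2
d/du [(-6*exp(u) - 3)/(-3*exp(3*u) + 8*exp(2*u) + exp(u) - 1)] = 3*((2*exp(u) + 1)*(-9*exp(2*u) + 16*exp(u) + 1) + 6*exp(3*u) - 16*exp(2*u) - 2*exp(u) + 2)*exp(u)/(3*exp(3*u) - 8*exp(2*u) - exp(u) + 1)^2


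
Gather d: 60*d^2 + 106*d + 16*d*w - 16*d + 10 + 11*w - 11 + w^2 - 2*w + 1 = 60*d^2 + d*(16*w + 90) + w^2 + 9*w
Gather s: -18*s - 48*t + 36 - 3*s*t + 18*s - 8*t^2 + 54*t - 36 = -3*s*t - 8*t^2 + 6*t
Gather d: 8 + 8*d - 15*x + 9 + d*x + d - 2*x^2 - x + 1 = d*(x + 9) - 2*x^2 - 16*x + 18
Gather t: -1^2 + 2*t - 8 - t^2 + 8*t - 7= -t^2 + 10*t - 16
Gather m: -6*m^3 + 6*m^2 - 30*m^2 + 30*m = -6*m^3 - 24*m^2 + 30*m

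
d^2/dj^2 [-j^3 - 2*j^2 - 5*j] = -6*j - 4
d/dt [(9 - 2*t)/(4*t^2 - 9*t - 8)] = (8*t^2 - 72*t + 97)/(16*t^4 - 72*t^3 + 17*t^2 + 144*t + 64)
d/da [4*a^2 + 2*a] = 8*a + 2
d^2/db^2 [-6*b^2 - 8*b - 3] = -12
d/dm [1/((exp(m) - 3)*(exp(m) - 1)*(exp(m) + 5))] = -((exp(m) - 3)*(exp(m) - 1) + (exp(m) - 3)*(exp(m) + 5) + (exp(m) - 1)*(exp(m) + 5))/(4*(exp(m) - 3)^2*(exp(m) + 5)^2*sinh(m/2)^2)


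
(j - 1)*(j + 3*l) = j^2 + 3*j*l - j - 3*l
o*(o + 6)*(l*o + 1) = l*o^3 + 6*l*o^2 + o^2 + 6*o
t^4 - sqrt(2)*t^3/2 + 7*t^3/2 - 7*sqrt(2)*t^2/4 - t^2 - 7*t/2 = t*(t + 7/2)*(t - sqrt(2))*(t + sqrt(2)/2)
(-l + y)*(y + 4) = -l*y - 4*l + y^2 + 4*y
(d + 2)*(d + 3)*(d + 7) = d^3 + 12*d^2 + 41*d + 42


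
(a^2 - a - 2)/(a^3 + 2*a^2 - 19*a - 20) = (a - 2)/(a^2 + a - 20)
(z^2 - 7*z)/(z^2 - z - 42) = z/(z + 6)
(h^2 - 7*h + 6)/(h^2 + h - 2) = (h - 6)/(h + 2)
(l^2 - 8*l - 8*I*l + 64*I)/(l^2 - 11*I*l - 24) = (l - 8)/(l - 3*I)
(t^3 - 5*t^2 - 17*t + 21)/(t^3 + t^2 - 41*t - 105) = (t - 1)/(t + 5)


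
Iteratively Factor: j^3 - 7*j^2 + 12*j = (j - 4)*(j^2 - 3*j) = j*(j - 4)*(j - 3)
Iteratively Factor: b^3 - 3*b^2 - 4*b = (b)*(b^2 - 3*b - 4) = b*(b + 1)*(b - 4)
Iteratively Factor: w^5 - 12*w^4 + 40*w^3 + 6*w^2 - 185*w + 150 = (w - 3)*(w^4 - 9*w^3 + 13*w^2 + 45*w - 50) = (w - 5)*(w - 3)*(w^3 - 4*w^2 - 7*w + 10) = (w - 5)*(w - 3)*(w - 1)*(w^2 - 3*w - 10) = (w - 5)*(w - 3)*(w - 1)*(w + 2)*(w - 5)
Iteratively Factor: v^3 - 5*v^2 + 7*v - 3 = (v - 3)*(v^2 - 2*v + 1) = (v - 3)*(v - 1)*(v - 1)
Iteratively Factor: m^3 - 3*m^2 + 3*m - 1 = (m - 1)*(m^2 - 2*m + 1) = (m - 1)^2*(m - 1)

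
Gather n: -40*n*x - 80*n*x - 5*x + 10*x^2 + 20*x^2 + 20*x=-120*n*x + 30*x^2 + 15*x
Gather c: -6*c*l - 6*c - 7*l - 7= c*(-6*l - 6) - 7*l - 7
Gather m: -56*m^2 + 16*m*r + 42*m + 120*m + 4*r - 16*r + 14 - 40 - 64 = -56*m^2 + m*(16*r + 162) - 12*r - 90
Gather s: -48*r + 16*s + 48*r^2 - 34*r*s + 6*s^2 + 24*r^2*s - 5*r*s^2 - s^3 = 48*r^2 - 48*r - s^3 + s^2*(6 - 5*r) + s*(24*r^2 - 34*r + 16)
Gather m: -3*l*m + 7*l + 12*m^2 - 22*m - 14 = 7*l + 12*m^2 + m*(-3*l - 22) - 14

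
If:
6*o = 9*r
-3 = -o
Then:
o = 3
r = 2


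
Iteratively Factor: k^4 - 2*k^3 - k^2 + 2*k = (k - 2)*(k^3 - k) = (k - 2)*(k + 1)*(k^2 - k) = k*(k - 2)*(k + 1)*(k - 1)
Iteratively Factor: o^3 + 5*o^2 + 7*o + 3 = (o + 3)*(o^2 + 2*o + 1) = (o + 1)*(o + 3)*(o + 1)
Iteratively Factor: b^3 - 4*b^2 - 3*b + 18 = (b - 3)*(b^2 - b - 6) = (b - 3)*(b + 2)*(b - 3)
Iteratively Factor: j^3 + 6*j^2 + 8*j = (j)*(j^2 + 6*j + 8) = j*(j + 2)*(j + 4)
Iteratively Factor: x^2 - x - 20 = (x + 4)*(x - 5)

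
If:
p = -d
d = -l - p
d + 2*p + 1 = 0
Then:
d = 1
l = 0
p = -1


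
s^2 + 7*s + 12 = (s + 3)*(s + 4)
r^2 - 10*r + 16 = (r - 8)*(r - 2)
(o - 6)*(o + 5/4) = o^2 - 19*o/4 - 15/2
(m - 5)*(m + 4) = m^2 - m - 20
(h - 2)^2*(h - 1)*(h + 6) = h^4 + h^3 - 22*h^2 + 44*h - 24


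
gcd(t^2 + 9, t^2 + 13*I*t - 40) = 1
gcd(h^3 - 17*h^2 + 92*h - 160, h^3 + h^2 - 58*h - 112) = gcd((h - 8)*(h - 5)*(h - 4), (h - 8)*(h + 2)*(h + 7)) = h - 8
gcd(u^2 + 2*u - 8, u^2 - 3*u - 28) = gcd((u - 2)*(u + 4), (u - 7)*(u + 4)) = u + 4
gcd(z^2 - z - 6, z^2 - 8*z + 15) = z - 3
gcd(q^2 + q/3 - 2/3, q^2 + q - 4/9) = 1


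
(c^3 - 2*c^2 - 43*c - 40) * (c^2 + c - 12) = c^5 - c^4 - 57*c^3 - 59*c^2 + 476*c + 480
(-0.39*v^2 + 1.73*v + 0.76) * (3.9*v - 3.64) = -1.521*v^3 + 8.1666*v^2 - 3.3332*v - 2.7664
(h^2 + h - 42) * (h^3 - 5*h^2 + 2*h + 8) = h^5 - 4*h^4 - 45*h^3 + 220*h^2 - 76*h - 336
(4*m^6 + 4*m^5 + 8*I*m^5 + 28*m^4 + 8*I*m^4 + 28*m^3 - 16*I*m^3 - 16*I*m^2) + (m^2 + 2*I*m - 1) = 4*m^6 + 4*m^5 + 8*I*m^5 + 28*m^4 + 8*I*m^4 + 28*m^3 - 16*I*m^3 + m^2 - 16*I*m^2 + 2*I*m - 1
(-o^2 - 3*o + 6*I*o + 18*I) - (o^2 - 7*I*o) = -2*o^2 - 3*o + 13*I*o + 18*I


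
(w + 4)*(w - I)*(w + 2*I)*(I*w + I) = I*w^4 - w^3 + 5*I*w^3 - 5*w^2 + 6*I*w^2 - 4*w + 10*I*w + 8*I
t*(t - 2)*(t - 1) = t^3 - 3*t^2 + 2*t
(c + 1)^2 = c^2 + 2*c + 1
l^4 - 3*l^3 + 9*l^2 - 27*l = l*(l - 3)*(l - 3*I)*(l + 3*I)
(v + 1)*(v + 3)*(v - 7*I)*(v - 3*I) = v^4 + 4*v^3 - 10*I*v^3 - 18*v^2 - 40*I*v^2 - 84*v - 30*I*v - 63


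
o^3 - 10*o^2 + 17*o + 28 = (o - 7)*(o - 4)*(o + 1)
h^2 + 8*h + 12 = (h + 2)*(h + 6)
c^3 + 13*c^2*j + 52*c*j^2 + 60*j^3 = (c + 2*j)*(c + 5*j)*(c + 6*j)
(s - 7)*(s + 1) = s^2 - 6*s - 7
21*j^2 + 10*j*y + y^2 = (3*j + y)*(7*j + y)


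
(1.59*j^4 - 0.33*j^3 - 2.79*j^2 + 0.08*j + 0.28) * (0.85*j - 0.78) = 1.3515*j^5 - 1.5207*j^4 - 2.1141*j^3 + 2.2442*j^2 + 0.1756*j - 0.2184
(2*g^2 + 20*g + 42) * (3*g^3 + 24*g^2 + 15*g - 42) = 6*g^5 + 108*g^4 + 636*g^3 + 1224*g^2 - 210*g - 1764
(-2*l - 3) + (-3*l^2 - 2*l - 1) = -3*l^2 - 4*l - 4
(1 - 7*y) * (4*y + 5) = -28*y^2 - 31*y + 5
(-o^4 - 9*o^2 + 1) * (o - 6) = -o^5 + 6*o^4 - 9*o^3 + 54*o^2 + o - 6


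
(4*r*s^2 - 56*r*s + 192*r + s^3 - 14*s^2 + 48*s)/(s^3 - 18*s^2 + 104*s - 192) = (4*r + s)/(s - 4)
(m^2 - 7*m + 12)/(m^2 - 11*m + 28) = (m - 3)/(m - 7)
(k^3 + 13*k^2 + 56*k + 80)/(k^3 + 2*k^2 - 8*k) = (k^2 + 9*k + 20)/(k*(k - 2))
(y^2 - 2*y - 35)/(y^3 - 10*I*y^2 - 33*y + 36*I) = (y^2 - 2*y - 35)/(y^3 - 10*I*y^2 - 33*y + 36*I)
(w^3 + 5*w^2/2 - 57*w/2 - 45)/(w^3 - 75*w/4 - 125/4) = 2*(2*w^2 + 15*w + 18)/(4*w^2 + 20*w + 25)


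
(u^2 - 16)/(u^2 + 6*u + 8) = (u - 4)/(u + 2)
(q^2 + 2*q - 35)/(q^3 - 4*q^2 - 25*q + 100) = (q + 7)/(q^2 + q - 20)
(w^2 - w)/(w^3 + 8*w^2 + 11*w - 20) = w/(w^2 + 9*w + 20)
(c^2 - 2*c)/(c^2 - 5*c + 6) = c/(c - 3)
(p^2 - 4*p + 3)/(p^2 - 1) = (p - 3)/(p + 1)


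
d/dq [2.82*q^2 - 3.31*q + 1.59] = 5.64*q - 3.31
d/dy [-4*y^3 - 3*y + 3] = -12*y^2 - 3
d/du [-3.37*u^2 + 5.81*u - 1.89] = 5.81 - 6.74*u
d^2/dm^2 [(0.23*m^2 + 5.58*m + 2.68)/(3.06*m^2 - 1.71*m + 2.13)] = (-3.5527136788005e-15*m^4 + 106.904772*m^3 + 141.572124*m^2 - 302.356152*m + 23.47281)/(28.652616*m^6 - 48.035268*m^5 + 86.676642*m^4 - 71.872839*m^3 + 60.333741*m^2 - 23.274297*m + 9.663597)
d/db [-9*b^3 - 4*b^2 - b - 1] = -27*b^2 - 8*b - 1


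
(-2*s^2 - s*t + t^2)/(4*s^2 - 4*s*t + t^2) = (-s - t)/(2*s - t)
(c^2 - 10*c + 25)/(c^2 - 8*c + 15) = (c - 5)/(c - 3)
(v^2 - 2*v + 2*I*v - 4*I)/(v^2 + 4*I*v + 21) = (v^2 + 2*v*(-1 + I) - 4*I)/(v^2 + 4*I*v + 21)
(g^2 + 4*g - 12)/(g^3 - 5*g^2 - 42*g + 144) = (g - 2)/(g^2 - 11*g + 24)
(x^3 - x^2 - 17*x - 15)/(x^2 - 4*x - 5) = x + 3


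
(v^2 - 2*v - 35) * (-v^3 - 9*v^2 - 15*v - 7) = -v^5 - 7*v^4 + 38*v^3 + 338*v^2 + 539*v + 245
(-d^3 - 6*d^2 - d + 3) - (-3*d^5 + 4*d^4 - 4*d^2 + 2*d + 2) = 3*d^5 - 4*d^4 - d^3 - 2*d^2 - 3*d + 1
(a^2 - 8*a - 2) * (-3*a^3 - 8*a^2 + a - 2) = -3*a^5 + 16*a^4 + 71*a^3 + 6*a^2 + 14*a + 4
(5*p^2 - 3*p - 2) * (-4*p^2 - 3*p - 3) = -20*p^4 - 3*p^3 + 2*p^2 + 15*p + 6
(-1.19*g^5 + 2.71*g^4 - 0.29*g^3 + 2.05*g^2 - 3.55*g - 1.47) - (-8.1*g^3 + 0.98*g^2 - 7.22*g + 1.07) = -1.19*g^5 + 2.71*g^4 + 7.81*g^3 + 1.07*g^2 + 3.67*g - 2.54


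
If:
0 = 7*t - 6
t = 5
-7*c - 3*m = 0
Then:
No Solution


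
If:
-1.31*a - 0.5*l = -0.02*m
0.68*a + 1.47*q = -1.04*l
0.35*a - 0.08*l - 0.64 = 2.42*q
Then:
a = 5.73422562141491*q + 1.59082217973231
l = -5.16276290630975*q - 1.04015296367113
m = 246.522705544933*q + 78.1950286806883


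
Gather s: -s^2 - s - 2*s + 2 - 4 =-s^2 - 3*s - 2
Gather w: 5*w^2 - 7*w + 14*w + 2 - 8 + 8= 5*w^2 + 7*w + 2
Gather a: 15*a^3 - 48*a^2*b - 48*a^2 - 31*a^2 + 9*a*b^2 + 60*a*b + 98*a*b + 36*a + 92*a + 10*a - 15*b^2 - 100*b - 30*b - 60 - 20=15*a^3 + a^2*(-48*b - 79) + a*(9*b^2 + 158*b + 138) - 15*b^2 - 130*b - 80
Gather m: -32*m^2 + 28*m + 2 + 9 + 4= -32*m^2 + 28*m + 15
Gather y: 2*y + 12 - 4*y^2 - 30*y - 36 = -4*y^2 - 28*y - 24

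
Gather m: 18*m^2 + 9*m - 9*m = 18*m^2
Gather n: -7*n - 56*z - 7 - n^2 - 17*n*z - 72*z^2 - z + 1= -n^2 + n*(-17*z - 7) - 72*z^2 - 57*z - 6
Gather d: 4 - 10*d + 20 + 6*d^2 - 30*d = 6*d^2 - 40*d + 24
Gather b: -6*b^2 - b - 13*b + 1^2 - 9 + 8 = -6*b^2 - 14*b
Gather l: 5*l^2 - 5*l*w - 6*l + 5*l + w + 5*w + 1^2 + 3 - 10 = 5*l^2 + l*(-5*w - 1) + 6*w - 6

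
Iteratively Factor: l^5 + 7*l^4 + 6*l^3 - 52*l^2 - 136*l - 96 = (l - 3)*(l^4 + 10*l^3 + 36*l^2 + 56*l + 32) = (l - 3)*(l + 2)*(l^3 + 8*l^2 + 20*l + 16) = (l - 3)*(l + 2)^2*(l^2 + 6*l + 8) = (l - 3)*(l + 2)^3*(l + 4)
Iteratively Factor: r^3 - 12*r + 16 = (r - 2)*(r^2 + 2*r - 8) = (r - 2)*(r + 4)*(r - 2)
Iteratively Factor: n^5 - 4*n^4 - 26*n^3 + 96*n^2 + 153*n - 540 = (n + 4)*(n^4 - 8*n^3 + 6*n^2 + 72*n - 135) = (n + 3)*(n + 4)*(n^3 - 11*n^2 + 39*n - 45) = (n - 3)*(n + 3)*(n + 4)*(n^2 - 8*n + 15) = (n - 5)*(n - 3)*(n + 3)*(n + 4)*(n - 3)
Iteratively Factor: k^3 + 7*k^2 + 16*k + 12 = (k + 3)*(k^2 + 4*k + 4) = (k + 2)*(k + 3)*(k + 2)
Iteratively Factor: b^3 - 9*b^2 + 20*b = (b - 4)*(b^2 - 5*b) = b*(b - 4)*(b - 5)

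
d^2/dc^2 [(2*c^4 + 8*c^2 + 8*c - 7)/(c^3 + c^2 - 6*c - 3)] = 2*(22*c^6 + 6*c^5 + 324*c^4 + 504*c^3 + 429*c^2 + 135*c - 345)/(c^9 + 3*c^8 - 15*c^7 - 44*c^6 + 72*c^5 + 207*c^4 - 81*c^3 - 297*c^2 - 162*c - 27)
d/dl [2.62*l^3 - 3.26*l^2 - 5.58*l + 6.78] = 7.86*l^2 - 6.52*l - 5.58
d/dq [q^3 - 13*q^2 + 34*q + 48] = 3*q^2 - 26*q + 34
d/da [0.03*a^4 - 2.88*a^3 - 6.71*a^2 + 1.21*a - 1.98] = 0.12*a^3 - 8.64*a^2 - 13.42*a + 1.21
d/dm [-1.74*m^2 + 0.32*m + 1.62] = 0.32 - 3.48*m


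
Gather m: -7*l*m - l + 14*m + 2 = -l + m*(14 - 7*l) + 2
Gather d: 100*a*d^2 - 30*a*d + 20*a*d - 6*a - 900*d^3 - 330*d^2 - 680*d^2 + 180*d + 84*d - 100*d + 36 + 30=-6*a - 900*d^3 + d^2*(100*a - 1010) + d*(164 - 10*a) + 66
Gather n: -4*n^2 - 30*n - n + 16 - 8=-4*n^2 - 31*n + 8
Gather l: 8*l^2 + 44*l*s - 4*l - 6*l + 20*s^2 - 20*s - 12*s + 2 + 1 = 8*l^2 + l*(44*s - 10) + 20*s^2 - 32*s + 3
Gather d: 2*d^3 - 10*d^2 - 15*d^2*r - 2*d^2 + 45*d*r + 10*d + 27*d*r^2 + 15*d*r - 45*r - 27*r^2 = 2*d^3 + d^2*(-15*r - 12) + d*(27*r^2 + 60*r + 10) - 27*r^2 - 45*r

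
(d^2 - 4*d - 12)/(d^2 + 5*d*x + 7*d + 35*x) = (d^2 - 4*d - 12)/(d^2 + 5*d*x + 7*d + 35*x)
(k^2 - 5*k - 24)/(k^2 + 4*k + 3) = (k - 8)/(k + 1)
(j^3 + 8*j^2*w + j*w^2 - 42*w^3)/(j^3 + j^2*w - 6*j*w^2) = (j + 7*w)/j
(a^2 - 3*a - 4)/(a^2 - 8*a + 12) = (a^2 - 3*a - 4)/(a^2 - 8*a + 12)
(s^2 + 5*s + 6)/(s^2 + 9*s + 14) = (s + 3)/(s + 7)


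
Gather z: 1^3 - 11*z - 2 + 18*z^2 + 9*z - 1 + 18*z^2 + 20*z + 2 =36*z^2 + 18*z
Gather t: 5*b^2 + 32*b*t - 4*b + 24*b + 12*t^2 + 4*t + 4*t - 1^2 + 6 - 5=5*b^2 + 20*b + 12*t^2 + t*(32*b + 8)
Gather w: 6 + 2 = 8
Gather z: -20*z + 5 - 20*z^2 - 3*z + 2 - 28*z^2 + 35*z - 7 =-48*z^2 + 12*z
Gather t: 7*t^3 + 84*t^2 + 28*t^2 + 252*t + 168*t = 7*t^3 + 112*t^2 + 420*t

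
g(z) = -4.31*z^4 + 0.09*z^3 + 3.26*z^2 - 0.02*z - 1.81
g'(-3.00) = 448.33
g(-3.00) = -323.95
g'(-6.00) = 3694.42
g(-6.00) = -5489.53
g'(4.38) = -1414.92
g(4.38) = -1518.05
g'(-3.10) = 495.96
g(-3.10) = -371.14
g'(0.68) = -0.88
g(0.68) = -1.21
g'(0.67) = -0.72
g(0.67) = -1.20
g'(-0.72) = 1.86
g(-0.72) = -1.30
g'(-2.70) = 323.68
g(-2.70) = -208.81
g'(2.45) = -235.96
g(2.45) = -136.26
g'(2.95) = -421.03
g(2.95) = -297.60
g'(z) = -17.24*z^3 + 0.27*z^2 + 6.52*z - 0.02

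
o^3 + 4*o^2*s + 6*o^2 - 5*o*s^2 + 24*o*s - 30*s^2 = (o + 6)*(o - s)*(o + 5*s)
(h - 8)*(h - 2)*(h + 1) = h^3 - 9*h^2 + 6*h + 16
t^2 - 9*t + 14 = (t - 7)*(t - 2)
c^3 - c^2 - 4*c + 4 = (c - 2)*(c - 1)*(c + 2)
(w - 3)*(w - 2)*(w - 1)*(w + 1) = w^4 - 5*w^3 + 5*w^2 + 5*w - 6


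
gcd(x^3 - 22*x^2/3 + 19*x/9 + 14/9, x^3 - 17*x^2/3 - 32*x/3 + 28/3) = x^2 - 23*x/3 + 14/3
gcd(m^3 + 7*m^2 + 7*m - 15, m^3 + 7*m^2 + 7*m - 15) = m^3 + 7*m^2 + 7*m - 15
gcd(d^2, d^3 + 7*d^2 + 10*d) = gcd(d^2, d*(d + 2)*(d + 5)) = d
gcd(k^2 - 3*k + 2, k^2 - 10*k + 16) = k - 2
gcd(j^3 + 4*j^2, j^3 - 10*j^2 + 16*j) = j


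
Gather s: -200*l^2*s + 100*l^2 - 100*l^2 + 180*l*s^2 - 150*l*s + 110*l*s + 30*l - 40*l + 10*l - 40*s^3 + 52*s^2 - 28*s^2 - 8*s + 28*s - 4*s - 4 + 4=-40*s^3 + s^2*(180*l + 24) + s*(-200*l^2 - 40*l + 16)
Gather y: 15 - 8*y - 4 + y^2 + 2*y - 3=y^2 - 6*y + 8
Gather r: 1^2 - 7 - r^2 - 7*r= -r^2 - 7*r - 6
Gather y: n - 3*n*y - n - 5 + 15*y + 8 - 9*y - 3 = y*(6 - 3*n)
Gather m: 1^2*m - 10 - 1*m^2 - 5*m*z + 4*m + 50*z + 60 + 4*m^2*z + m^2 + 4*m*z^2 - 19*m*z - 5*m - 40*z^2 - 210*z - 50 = 4*m^2*z + m*(4*z^2 - 24*z) - 40*z^2 - 160*z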